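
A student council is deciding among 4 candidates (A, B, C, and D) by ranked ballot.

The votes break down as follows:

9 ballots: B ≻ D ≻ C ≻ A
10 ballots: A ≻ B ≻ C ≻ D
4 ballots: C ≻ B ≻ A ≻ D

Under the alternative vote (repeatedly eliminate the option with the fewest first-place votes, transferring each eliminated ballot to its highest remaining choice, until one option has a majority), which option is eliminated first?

D

Round 1: A 10, B 9, C 4, D 0. D has the fewest and is eliminated.
Round 2: A 10, B 9, C 4. C has the fewest and is eliminated.
Round 3: B 13, A 10. B has a majority.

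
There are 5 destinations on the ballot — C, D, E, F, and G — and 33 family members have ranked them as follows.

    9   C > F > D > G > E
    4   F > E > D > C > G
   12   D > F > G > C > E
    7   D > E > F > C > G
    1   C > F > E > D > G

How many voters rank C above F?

10

Ballots ranking C above F: 9+1 = 10.
Ballots ranking F above C: 4+12+7 = 23.
So 10 of 33 voters prefer C to F.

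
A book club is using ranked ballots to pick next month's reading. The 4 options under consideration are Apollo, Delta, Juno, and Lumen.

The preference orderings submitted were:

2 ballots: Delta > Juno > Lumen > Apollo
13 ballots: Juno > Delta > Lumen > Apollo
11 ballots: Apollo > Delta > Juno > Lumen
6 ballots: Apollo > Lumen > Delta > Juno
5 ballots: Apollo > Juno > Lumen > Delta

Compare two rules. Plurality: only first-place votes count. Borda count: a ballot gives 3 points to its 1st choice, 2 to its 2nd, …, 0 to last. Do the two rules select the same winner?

Plurality first-place counts: Apollo 22, Delta 2, Juno 13, Lumen 0 → Apollo.
Borda totals: Apollo 66, Delta 60, Juno 64, Lumen 32 → Apollo.
The two rules agree on Apollo.

Yes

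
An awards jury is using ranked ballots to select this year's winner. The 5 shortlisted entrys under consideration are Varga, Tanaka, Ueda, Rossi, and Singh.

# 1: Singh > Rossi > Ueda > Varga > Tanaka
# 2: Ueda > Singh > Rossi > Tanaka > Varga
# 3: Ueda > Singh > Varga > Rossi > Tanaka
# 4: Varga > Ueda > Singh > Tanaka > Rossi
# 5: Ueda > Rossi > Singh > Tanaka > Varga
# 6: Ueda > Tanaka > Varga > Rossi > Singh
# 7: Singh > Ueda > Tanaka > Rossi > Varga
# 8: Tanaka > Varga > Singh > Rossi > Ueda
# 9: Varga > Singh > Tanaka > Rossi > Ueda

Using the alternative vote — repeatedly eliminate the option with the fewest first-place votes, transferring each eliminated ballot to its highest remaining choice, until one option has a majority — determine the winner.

Ueda

Round 1: Ueda 4, Varga 2, Singh 2, Tanaka 1, Rossi 0. Rossi has the fewest and is eliminated.
Round 2: Ueda 4, Varga 2, Singh 2, Tanaka 1. Tanaka has the fewest and is eliminated.
Round 3: Ueda 4, Varga 3, Singh 2. Singh has the fewest and is eliminated.
Round 4: Ueda 6, Varga 3. Ueda has a majority.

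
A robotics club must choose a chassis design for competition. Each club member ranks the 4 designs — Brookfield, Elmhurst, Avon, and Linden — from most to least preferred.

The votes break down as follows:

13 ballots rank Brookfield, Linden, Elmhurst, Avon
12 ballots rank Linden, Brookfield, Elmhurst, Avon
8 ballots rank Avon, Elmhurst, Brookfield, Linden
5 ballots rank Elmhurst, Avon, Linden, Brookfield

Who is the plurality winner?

First-place vote totals:
  Brookfield: 13
  Elmhurst: 5
  Avon: 8
  Linden: 12
Brookfield has the most first-place votes.

Brookfield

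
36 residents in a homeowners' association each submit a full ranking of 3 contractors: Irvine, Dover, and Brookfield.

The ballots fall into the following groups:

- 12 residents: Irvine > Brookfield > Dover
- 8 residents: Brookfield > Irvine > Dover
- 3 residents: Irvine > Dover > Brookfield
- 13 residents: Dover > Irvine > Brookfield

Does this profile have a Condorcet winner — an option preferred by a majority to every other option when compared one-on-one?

Head-to-head results (36 voters total):
Irvine vs Dover: Irvine wins 23–13.
Irvine vs Brookfield: Irvine wins 28–8.
Dover vs Brookfield: Brookfield wins 20–16.
Irvine beats each rival — Dover (23–13), Brookfield (28–8) — so Irvine is the Condorcet winner.

Yes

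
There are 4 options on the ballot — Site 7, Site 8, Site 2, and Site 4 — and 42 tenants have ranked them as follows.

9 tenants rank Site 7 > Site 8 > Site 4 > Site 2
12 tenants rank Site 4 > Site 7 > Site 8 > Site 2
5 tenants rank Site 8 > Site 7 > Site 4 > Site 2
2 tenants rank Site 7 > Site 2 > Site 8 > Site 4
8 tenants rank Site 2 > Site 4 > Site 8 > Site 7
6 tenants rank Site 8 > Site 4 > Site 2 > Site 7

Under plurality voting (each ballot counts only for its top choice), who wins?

First-place vote totals:
  Site 7: 11
  Site 8: 11
  Site 2: 8
  Site 4: 12
Site 4 has the most first-place votes.

Site 4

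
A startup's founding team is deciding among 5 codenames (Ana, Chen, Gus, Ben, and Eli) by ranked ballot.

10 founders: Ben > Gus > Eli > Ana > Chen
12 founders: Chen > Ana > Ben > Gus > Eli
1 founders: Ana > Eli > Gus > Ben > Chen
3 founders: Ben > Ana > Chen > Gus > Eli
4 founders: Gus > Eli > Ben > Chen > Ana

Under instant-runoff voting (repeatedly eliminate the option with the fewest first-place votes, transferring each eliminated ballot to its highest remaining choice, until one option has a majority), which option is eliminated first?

Round 1: Ben 13, Chen 12, Gus 4, Ana 1, Eli 0. Eli has the fewest and is eliminated.
Round 2: Ben 13, Chen 12, Gus 4, Ana 1. Ana has the fewest and is eliminated.
Round 3: Ben 13, Chen 12, Gus 5. Gus has the fewest and is eliminated.
Round 4: Ben 18, Chen 12. Ben has a majority.

Eli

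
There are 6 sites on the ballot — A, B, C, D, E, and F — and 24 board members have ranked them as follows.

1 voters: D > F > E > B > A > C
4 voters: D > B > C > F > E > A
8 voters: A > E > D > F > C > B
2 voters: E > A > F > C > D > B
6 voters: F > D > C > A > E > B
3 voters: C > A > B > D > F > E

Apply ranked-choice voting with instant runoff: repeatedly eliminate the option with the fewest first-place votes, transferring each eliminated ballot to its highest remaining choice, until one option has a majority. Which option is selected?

Round 1: A 8, F 6, D 5, C 3, E 2, B 0. B has the fewest and is eliminated.
Round 2: A 8, F 6, D 5, C 3, E 2. E has the fewest and is eliminated.
Round 3: A 10, F 6, D 5, C 3. C has the fewest and is eliminated.
Round 4: A 13, F 6, D 5. A has a majority.

A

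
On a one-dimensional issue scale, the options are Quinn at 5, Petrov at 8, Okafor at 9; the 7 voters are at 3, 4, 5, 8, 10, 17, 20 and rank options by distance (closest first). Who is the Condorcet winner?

Petrov

With single-peaked preferences on a line, the Condorcet winner is the candidate closest to the median voter.
The median voter (position 8) is closest to Petrov at 8.
Check: Petrov vs Quinn — voters closer to Petrov: 4 of 7.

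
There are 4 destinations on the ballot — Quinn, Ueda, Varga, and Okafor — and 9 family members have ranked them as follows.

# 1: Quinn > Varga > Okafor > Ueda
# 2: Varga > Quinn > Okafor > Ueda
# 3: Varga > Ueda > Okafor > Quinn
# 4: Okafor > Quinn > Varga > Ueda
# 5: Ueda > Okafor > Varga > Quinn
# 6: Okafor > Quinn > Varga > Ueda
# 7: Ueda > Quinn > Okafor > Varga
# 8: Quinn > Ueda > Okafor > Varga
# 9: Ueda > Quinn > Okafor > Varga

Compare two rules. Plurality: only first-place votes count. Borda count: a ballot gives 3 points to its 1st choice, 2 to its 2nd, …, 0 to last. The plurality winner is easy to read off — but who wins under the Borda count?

Quinn

Plurality first-place counts: Quinn 2, Ueda 3, Varga 2, Okafor 2 → Ueda.
Borda totals: Quinn 16, Ueda 13, Varga 11, Okafor 14 → Quinn.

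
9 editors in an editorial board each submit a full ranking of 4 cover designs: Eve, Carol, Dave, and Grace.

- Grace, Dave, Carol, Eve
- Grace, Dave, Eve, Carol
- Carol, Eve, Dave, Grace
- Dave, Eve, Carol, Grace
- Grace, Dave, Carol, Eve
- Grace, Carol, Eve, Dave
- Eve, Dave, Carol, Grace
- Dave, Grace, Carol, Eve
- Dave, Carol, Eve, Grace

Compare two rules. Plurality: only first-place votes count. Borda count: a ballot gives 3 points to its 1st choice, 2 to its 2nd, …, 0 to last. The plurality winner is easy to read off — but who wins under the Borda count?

Dave

Plurality first-place counts: Eve 1, Carol 1, Dave 3, Grace 4 → Grace.
Borda totals: Eve 10, Carol 12, Dave 18, Grace 14 → Dave.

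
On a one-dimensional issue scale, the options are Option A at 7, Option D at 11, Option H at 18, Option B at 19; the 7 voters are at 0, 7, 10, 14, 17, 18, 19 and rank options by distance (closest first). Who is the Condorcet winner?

With single-peaked preferences on a line, the Condorcet winner is the candidate closest to the median voter.
The median voter (position 14) is closest to Option D at 11.
Check: Option D vs Option H — voters closer to Option D: 4 of 7.

Option D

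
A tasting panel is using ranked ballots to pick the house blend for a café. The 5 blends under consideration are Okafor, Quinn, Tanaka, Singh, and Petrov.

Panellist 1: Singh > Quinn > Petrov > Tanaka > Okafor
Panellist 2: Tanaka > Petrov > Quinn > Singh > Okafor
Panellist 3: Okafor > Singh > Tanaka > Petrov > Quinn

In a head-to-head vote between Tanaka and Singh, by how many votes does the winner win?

1

Ballots ranking Tanaka above Singh: 1.
Ballots ranking Singh above Tanaka: 2.
Singh wins 2–1, a margin of 1.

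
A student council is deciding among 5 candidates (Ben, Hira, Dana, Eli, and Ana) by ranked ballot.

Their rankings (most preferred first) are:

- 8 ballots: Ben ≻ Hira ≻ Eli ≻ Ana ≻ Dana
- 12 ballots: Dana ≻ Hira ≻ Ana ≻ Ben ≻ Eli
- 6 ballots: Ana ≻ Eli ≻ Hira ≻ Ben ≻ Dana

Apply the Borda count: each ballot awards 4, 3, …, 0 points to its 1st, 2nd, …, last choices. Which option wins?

Borda scores:
  Ben: 8·4 + 12·1 + 6·1 = 50
  Hira: 8·3 + 12·3 + 6·2 = 72
  Dana: 8·0 + 12·4 + 6·0 = 48
  Eli: 8·2 + 12·0 + 6·3 = 34
  Ana: 8·1 + 12·2 + 6·4 = 56
Hira has the highest total.

Hira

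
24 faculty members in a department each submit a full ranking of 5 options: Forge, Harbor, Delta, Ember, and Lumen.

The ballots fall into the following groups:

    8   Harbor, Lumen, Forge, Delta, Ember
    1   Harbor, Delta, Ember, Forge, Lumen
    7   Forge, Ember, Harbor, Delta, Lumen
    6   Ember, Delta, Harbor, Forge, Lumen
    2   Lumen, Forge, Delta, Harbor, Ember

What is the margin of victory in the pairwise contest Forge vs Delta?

Ballots ranking Forge above Delta: 8+7+2 = 17.
Ballots ranking Delta above Forge: 1+6 = 7.
Forge wins 17–7, a margin of 10.

10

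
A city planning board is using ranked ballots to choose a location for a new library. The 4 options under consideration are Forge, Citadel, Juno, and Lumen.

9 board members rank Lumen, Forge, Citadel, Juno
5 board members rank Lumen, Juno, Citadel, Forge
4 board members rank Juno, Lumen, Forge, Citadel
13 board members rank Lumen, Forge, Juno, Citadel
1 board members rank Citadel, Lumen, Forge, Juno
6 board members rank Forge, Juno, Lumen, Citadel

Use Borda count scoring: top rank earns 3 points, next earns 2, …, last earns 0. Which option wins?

Lumen

Borda scores:
  Forge: 9·2 + 5·0 + 4·1 + 13·2 + 1 + 6·3 = 67
  Citadel: 9·1 + 5·1 + 4·0 + 13·0 + 3 + 6·0 = 17
  Juno: 9·0 + 5·2 + 4·3 + 13·1 + 0 + 6·2 = 47
  Lumen: 9·3 + 5·3 + 4·2 + 13·3 + 2 + 6·1 = 97
Lumen has the highest total.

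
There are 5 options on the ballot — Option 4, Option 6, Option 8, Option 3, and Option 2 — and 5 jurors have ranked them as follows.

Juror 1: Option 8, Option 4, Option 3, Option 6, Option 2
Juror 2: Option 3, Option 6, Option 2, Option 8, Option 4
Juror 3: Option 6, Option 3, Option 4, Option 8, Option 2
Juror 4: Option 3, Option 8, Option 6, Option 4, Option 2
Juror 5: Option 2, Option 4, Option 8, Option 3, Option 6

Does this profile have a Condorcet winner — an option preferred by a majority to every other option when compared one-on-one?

Yes

Head-to-head results (5 voters total):
Option 4 vs Option 6: Option 6 wins 3–2.
Option 4 vs Option 8: Option 8 wins 3–2.
Option 4 vs Option 3: Option 3 wins 3–2.
Option 4 vs Option 2: Option 4 wins 3–2.
Option 6 vs Option 8: Option 8 wins 3–2.
Option 6 vs Option 3: Option 3 wins 4–1.
Option 6 vs Option 2: Option 6 wins 4–1.
Option 8 vs Option 3: Option 3 wins 3–2.
Option 8 vs Option 2: Option 8 wins 3–2.
Option 3 vs Option 2: Option 3 wins 4–1.
Option 3 beats each rival — Option 4 (3–2), Option 6 (4–1), Option 8 (3–2), Option 2 (4–1) — so Option 3 is the Condorcet winner.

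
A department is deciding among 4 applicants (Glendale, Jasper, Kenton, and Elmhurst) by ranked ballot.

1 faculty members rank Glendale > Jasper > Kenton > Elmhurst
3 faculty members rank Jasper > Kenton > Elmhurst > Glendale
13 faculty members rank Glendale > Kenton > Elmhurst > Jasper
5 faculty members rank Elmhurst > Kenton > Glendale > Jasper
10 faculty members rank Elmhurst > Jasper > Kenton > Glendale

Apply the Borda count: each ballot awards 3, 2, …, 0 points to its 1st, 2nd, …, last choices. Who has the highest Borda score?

Elmhurst

Borda scores:
  Glendale: 3 + 3·0 + 13·3 + 5·1 + 10·0 = 47
  Jasper: 2 + 3·3 + 13·0 + 5·0 + 10·2 = 31
  Kenton: 1 + 3·2 + 13·2 + 5·2 + 10·1 = 53
  Elmhurst: 0 + 3·1 + 13·1 + 5·3 + 10·3 = 61
Elmhurst has the highest total.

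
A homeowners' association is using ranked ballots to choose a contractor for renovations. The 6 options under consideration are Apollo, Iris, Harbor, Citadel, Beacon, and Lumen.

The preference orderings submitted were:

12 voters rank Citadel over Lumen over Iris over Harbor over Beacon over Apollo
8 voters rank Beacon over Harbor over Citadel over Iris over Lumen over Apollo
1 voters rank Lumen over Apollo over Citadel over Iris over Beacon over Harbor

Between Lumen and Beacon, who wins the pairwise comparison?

Ballots ranking Lumen above Beacon: 12+1 = 13.
Ballots ranking Beacon above Lumen: 8.
Lumen wins the head-to-head, 13–8.

Lumen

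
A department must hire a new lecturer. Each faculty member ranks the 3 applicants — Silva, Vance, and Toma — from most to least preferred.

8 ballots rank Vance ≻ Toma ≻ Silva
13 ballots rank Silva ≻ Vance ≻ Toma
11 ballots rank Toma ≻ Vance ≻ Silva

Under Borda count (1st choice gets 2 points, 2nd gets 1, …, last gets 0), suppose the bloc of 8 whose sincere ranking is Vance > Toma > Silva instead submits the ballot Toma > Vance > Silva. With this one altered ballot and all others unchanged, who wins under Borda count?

Borda totals with the altered ballot: Silva 26, Vance 32, Toma 38.
The switch changes the winner from Vance to Toma.

Toma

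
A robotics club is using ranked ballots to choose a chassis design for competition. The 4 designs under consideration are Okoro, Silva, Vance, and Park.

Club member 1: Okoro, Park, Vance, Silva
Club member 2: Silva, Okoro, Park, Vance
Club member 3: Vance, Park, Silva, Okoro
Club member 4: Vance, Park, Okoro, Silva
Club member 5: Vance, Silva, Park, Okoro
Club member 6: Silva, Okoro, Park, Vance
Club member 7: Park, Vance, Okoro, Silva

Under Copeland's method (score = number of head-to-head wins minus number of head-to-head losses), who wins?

Pairwise results:
  Okoro vs Silva: Silva wins 4–3.
  Okoro vs Vance: Vance wins 4–3.
  Okoro vs Park: Park wins 4–3.
  Silva vs Vance: Vance wins 5–2.
  Silva vs Park: Park wins 4–3.
  Vance vs Park: Park wins 4–3.
Copeland scores (wins − losses):
  Okoro: 0 − 3 = -3
  Silva: 1 − 2 = -1
  Vance: 2 − 1 = 1
  Park: 3 − 0 = 3
Park has the best Copeland score.

Park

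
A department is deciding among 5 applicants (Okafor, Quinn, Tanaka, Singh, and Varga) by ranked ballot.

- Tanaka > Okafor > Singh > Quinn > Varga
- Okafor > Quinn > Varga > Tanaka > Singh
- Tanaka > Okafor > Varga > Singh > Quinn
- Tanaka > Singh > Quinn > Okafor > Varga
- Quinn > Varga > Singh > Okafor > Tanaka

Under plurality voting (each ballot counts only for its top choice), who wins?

Tanaka

First-place vote totals:
  Okafor: 1
  Quinn: 1
  Tanaka: 3
  Singh: 0
  Varga: 0
Tanaka has the most first-place votes.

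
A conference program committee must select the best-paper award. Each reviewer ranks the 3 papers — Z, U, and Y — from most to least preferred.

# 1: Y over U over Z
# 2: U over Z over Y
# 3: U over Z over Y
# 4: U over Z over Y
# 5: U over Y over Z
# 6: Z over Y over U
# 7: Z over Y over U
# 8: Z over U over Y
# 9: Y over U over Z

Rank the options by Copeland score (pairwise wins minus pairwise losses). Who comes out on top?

U

Pairwise results:
  Z vs U: U wins 6–3.
  Z vs Y: Z wins 6–3.
  U vs Y: U wins 5–4.
Copeland scores (wins − losses):
  Z: 1 − 1 = 0
  U: 2 − 0 = 2
  Y: 0 − 2 = -2
U has the best Copeland score.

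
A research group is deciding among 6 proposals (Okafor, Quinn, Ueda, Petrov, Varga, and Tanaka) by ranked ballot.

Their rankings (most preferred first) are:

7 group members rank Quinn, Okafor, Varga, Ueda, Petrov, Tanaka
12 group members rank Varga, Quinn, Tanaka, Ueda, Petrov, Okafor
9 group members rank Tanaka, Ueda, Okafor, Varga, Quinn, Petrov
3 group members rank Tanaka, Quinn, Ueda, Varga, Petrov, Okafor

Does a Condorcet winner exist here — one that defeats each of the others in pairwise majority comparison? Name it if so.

No Condorcet winner

Head-to-head results (31 voters total):
Okafor vs Quinn: Quinn wins 22–9.
Okafor vs Ueda: Ueda wins 24–7.
Okafor vs Petrov: Okafor wins 16–15.
Okafor vs Varga: Okafor wins 16–15.
Okafor vs Tanaka: Tanaka wins 24–7.
Quinn vs Ueda: Quinn wins 22–9.
Quinn vs Petrov: Quinn wins 31–0.
Quinn vs Varga: Varga wins 21–10.
Quinn vs Tanaka: Quinn wins 19–12.
Ueda vs Petrov: Ueda wins 31–0.
Ueda vs Varga: Varga wins 19–12.
Ueda vs Tanaka: Tanaka wins 24–7.
Petrov vs Varga: Varga wins 31–0.
Petrov vs Tanaka: Tanaka wins 24–7.
Varga vs Tanaka: Varga wins 19–12.
No candidate beats all others: Okafor beats Varga beats Quinn beats Okafor, a majority cycle.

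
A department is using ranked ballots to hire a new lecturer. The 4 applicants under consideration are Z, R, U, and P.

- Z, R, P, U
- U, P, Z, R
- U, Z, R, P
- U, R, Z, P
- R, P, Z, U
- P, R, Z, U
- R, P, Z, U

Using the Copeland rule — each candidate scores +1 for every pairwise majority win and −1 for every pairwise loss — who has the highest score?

Pairwise results:
  Z vs R: R wins 4–3.
  Z vs U: Z wins 4–3.
  Z vs P: P wins 4–3.
  R vs U: R wins 4–3.
  R vs P: R wins 5–2.
  U vs P: P wins 4–3.
Copeland scores (wins − losses):
  Z: 1 − 2 = -1
  R: 3 − 0 = 3
  U: 0 − 3 = -3
  P: 2 − 1 = 1
R has the best Copeland score.

R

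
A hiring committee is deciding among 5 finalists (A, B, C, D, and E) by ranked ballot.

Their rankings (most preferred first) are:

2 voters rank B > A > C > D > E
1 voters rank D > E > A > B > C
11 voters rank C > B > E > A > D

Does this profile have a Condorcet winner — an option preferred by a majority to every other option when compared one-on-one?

Head-to-head results (14 voters total):
A vs B: B wins 13–1.
A vs C: C wins 11–3.
A vs D: A wins 13–1.
A vs E: E wins 12–2.
B vs C: C wins 11–3.
B vs D: B wins 13–1.
B vs E: B wins 13–1.
C vs D: C wins 13–1.
C vs E: C wins 13–1.
D vs E: E wins 11–3.
C beats each rival — A (11–3), B (11–3), D (13–1), E (13–1) — so C is the Condorcet winner.

Yes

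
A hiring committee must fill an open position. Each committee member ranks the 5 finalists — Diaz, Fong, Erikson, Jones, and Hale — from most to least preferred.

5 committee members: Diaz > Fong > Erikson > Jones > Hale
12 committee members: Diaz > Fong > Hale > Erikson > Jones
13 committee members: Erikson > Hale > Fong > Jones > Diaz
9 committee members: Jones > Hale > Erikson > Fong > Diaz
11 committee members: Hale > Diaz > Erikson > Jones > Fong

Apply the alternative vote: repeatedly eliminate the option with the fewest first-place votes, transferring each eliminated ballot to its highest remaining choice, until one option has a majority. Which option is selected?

Round 1: Diaz 17, Erikson 13, Hale 11, Jones 9, Fong 0. Fong has the fewest and is eliminated.
Round 2: Diaz 17, Erikson 13, Hale 11, Jones 9. Jones has the fewest and is eliminated.
Round 3: Hale 20, Diaz 17, Erikson 13. Erikson has the fewest and is eliminated.
Round 4: Hale 33, Diaz 17. Hale has a majority.

Hale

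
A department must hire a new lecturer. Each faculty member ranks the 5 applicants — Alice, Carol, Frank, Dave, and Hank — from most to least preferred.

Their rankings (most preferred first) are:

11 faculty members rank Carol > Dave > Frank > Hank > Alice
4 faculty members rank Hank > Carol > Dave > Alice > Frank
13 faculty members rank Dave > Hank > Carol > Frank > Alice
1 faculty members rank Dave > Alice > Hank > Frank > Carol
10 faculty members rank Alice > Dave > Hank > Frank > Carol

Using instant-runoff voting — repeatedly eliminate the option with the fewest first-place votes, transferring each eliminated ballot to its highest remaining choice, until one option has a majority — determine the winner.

Round 1: Dave 14, Carol 11, Alice 10, Hank 4, Frank 0. Frank has the fewest and is eliminated.
Round 2: Dave 14, Carol 11, Alice 10, Hank 4. Hank has the fewest and is eliminated.
Round 3: Carol 15, Dave 14, Alice 10. Alice has the fewest and is eliminated.
Round 4: Dave 24, Carol 15. Dave has a majority.

Dave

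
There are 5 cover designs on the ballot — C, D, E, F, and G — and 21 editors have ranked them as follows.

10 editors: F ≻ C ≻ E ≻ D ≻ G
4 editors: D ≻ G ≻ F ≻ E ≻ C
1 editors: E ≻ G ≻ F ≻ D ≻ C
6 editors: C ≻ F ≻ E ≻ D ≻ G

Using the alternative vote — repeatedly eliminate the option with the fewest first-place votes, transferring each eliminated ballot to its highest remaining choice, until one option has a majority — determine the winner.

F

Round 1: F 10, C 6, D 4, E 1, G 0. G has the fewest and is eliminated.
Round 2: F 10, C 6, D 4, E 1. E has the fewest and is eliminated.
Round 3: F 11, C 6, D 4. F has a majority.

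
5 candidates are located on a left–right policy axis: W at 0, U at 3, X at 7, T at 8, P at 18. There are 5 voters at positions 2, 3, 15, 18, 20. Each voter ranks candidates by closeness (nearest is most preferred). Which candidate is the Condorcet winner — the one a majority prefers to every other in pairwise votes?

P

With single-peaked preferences on a line, the Condorcet winner is the candidate closest to the median voter.
The median voter (position 15) is closest to P at 18.
Check: P vs T — voters closer to P: 3 of 5.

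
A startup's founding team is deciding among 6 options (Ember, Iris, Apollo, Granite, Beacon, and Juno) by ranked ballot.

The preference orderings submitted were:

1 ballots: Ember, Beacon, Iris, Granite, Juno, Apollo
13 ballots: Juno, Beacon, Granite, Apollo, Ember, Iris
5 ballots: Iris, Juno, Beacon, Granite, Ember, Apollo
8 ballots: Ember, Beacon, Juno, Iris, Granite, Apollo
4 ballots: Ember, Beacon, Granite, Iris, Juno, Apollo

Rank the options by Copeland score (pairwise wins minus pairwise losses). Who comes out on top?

Pairwise results:
  Ember vs Iris: Ember wins 26–5.
  Ember vs Apollo: Ember wins 18–13.
  Ember vs Granite: Granite wins 18–13.
  Ember vs Beacon: Beacon wins 18–13.
  Ember vs Juno: Juno wins 18–13.
  Iris vs Apollo: Iris wins 18–13.
  Iris vs Granite: Granite wins 17–14.
  Iris vs Beacon: Beacon wins 26–5.
  Iris vs Juno: Juno wins 21–10.
  Apollo vs Granite: Granite wins 31–0.
  Apollo vs Beacon: Beacon wins 31–0.
  Apollo vs Juno: Juno wins 31–0.
  Granite vs Beacon: Beacon wins 31–0.
  Granite vs Juno: Juno wins 26–5.
  Beacon vs Juno: Juno wins 18–13.
Copeland scores (wins − losses):
  Ember: 2 − 3 = -1
  Iris: 1 − 4 = -3
  Apollo: 0 − 5 = -5
  Granite: 3 − 2 = 1
  Beacon: 4 − 1 = 3
  Juno: 5 − 0 = 5
Juno has the best Copeland score.

Juno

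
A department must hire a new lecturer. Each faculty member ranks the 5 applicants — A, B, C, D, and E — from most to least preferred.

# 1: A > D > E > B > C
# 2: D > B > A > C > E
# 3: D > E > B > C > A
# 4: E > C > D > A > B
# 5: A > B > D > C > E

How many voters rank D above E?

Ballots ranking D above E: 4.
Ballots ranking E above D: 1.
So 4 of 5 voters prefer D to E.

4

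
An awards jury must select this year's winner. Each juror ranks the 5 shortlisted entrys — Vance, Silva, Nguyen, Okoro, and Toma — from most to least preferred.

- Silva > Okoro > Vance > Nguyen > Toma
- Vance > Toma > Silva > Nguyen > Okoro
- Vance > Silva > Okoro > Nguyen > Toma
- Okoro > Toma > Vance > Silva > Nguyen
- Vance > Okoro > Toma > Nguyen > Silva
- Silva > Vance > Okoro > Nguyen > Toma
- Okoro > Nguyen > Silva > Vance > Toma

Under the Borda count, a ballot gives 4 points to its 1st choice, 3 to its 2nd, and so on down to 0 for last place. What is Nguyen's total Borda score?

Borda scores:
  Vance: 2 + 4 + 4 + 2 + 4 + 3 + 1 = 20
  Silva: 4 + 2 + 3 + 1 + 0 + 4 + 2 = 16
  Nguyen: 1 + 1 + 1 + 0 + 1 + 1 + 3 = 8
  Okoro: 3 + 0 + 2 + 4 + 3 + 2 + 4 = 18
  Toma: 0 + 3 + 0 + 3 + 2 + 0 + 0 = 8

8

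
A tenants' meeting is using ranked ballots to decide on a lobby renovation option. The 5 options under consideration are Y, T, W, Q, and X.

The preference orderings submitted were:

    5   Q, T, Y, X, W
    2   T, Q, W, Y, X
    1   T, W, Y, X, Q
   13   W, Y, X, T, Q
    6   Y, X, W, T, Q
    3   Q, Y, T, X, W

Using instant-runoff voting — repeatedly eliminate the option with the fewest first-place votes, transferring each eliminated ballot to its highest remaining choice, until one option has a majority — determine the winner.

W

Round 1: W 13, Q 8, Y 6, T 3, X 0. X has the fewest and is eliminated.
Round 2: W 13, Q 8, Y 6, T 3. T has the fewest and is eliminated.
Round 3: W 14, Q 10, Y 6. Y has the fewest and is eliminated.
Round 4: W 20, Q 10. W has a majority.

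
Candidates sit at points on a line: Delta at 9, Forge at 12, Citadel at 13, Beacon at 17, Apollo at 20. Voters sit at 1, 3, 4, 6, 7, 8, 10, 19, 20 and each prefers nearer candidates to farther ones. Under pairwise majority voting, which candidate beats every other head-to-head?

With single-peaked preferences on a line, the Condorcet winner is the candidate closest to the median voter.
The median voter (position 7) is closest to Delta at 9.
Check: Delta vs Citadel — voters closer to Delta: 7 of 9.

Delta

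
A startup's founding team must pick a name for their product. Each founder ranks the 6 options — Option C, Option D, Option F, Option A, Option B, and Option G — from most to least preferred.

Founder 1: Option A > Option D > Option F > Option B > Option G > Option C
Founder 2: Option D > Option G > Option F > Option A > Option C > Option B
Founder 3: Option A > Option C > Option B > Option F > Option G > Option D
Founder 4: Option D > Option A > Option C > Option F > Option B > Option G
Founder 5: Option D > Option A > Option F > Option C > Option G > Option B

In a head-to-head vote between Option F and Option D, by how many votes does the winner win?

Ballots ranking Option F above Option D: 1.
Ballots ranking Option D above Option F: 4.
Option D wins 4–1, a margin of 3.

3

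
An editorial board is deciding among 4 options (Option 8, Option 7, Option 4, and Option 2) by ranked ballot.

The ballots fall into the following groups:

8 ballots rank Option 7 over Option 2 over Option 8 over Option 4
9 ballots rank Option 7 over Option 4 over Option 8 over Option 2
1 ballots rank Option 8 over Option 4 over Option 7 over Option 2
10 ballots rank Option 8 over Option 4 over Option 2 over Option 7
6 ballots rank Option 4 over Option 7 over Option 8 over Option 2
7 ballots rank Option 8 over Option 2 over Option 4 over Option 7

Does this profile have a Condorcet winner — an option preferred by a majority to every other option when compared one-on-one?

No

Head-to-head results (41 voters total):
Option 8 vs Option 7: Option 7 wins 23–18.
Option 8 vs Option 4: Option 8 wins 26–15.
Option 8 vs Option 2: Option 8 wins 33–8.
Option 7 vs Option 4: Option 4 wins 24–17.
Option 7 vs Option 2: Option 7 wins 24–17.
Option 4 vs Option 2: Option 4 wins 26–15.
No candidate beats all others: Option 8 beats Option 4 beats Option 7 beats Option 8, a majority cycle.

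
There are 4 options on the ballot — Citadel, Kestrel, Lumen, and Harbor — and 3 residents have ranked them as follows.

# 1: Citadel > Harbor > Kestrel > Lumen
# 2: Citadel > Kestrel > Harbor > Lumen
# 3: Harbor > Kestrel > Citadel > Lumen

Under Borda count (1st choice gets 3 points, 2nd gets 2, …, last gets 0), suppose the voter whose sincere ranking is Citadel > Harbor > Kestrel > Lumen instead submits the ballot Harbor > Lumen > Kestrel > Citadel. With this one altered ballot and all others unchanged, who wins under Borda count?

Harbor

Borda totals with the altered ballot: Citadel 4, Kestrel 5, Lumen 2, Harbor 7.
The switch changes the winner from Citadel to Harbor.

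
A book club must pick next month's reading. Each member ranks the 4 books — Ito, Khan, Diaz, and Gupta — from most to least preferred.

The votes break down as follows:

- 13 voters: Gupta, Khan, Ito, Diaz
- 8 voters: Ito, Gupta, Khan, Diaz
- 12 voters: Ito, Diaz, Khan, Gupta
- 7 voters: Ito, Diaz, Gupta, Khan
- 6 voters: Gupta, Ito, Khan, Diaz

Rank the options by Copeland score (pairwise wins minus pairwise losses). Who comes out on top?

Pairwise results:
  Ito vs Khan: Ito wins 33–13.
  Ito vs Diaz: Ito wins 46–0.
  Ito vs Gupta: Ito wins 27–19.
  Khan vs Diaz: Khan wins 27–19.
  Khan vs Gupta: Gupta wins 34–12.
  Diaz vs Gupta: Gupta wins 27–19.
Copeland scores (wins − losses):
  Ito: 3 − 0 = 3
  Khan: 1 − 2 = -1
  Diaz: 0 − 3 = -3
  Gupta: 2 − 1 = 1
Ito has the best Copeland score.

Ito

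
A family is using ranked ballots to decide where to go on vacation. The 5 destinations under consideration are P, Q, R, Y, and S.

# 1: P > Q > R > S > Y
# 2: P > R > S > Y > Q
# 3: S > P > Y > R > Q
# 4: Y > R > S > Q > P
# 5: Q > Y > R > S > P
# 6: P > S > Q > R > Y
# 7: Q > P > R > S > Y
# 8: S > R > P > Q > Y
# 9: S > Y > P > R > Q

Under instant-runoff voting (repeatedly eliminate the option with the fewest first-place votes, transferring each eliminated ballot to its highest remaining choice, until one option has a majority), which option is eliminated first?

Round 1: P 3, S 3, Q 2, Y 1, R 0. R has the fewest and is eliminated.
Round 2: P 3, S 3, Q 2, Y 1. Y has the fewest and is eliminated.
Round 3: S 4, P 3, Q 2. Q has the fewest and is eliminated.
Round 4: S 5, P 4. S has a majority.

R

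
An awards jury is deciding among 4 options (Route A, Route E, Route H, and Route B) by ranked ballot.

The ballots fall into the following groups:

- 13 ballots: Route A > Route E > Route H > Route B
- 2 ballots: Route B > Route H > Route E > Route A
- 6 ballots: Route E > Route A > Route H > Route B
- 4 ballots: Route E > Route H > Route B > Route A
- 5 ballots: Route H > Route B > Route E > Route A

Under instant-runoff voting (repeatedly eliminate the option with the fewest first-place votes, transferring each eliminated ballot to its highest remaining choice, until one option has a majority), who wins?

Route E

Round 1: Route A 13, Route E 10, Route H 5, Route B 2. Route B has the fewest and is eliminated.
Round 2: Route A 13, Route E 10, Route H 7. Route H has the fewest and is eliminated.
Round 3: Route E 17, Route A 13. Route E has a majority.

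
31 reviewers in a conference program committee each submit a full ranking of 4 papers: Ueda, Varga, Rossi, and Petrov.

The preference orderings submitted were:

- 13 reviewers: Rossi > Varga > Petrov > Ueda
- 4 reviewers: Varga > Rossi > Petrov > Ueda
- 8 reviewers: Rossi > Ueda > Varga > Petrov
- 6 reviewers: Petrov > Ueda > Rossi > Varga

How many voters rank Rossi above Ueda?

Ballots ranking Rossi above Ueda: 13+4+8 = 25.
Ballots ranking Ueda above Rossi: 6.
So 25 of 31 voters prefer Rossi to Ueda.

25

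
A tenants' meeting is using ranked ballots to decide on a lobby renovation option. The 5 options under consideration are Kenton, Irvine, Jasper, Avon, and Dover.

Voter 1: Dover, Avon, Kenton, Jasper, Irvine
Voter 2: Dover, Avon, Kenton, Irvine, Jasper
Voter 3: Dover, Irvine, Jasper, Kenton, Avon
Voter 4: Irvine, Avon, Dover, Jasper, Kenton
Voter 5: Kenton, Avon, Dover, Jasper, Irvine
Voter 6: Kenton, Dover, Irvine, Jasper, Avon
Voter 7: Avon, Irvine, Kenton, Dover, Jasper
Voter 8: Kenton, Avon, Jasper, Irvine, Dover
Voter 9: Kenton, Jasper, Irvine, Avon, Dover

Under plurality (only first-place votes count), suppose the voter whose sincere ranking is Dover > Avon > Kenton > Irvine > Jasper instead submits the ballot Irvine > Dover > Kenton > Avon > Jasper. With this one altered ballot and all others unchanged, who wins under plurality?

First-place totals with the altered ballot: Kenton 4, Irvine 2, Jasper 0, Avon 1, Dover 2.
The winner is unchanged: still Kenton.

Kenton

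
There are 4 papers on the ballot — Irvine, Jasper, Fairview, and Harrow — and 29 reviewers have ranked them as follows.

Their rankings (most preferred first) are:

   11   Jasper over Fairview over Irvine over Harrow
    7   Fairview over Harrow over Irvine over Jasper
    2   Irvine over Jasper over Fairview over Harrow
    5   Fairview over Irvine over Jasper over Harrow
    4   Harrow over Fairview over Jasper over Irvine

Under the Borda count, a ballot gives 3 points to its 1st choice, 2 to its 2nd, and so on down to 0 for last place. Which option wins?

Borda scores:
  Irvine: 11·1 + 7·1 + 2·3 + 5·2 + 4·0 = 34
  Jasper: 11·3 + 7·0 + 2·2 + 5·1 + 4·1 = 46
  Fairview: 11·2 + 7·3 + 2·1 + 5·3 + 4·2 = 68
  Harrow: 11·0 + 7·2 + 2·0 + 5·0 + 4·3 = 26
Fairview has the highest total.

Fairview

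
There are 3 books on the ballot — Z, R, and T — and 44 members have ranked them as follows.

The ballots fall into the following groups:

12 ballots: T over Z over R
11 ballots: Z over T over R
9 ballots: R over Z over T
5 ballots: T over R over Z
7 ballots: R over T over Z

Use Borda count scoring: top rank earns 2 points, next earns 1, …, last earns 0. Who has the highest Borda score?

T

Borda scores:
  Z: 12·1 + 11·2 + 9·1 + 5·0 + 7·0 = 43
  R: 12·0 + 11·0 + 9·2 + 5·1 + 7·2 = 37
  T: 12·2 + 11·1 + 9·0 + 5·2 + 7·1 = 52
T has the highest total.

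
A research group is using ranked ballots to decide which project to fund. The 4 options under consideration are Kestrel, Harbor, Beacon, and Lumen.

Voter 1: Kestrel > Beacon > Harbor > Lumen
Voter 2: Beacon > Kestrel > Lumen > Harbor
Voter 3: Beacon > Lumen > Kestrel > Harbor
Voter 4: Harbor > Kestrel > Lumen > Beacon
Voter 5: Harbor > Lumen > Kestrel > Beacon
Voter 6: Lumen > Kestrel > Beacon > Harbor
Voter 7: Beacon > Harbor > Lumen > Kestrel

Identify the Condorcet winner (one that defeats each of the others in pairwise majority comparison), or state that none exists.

Head-to-head results (7 voters total):
Kestrel vs Harbor: Kestrel wins 4–3.
Kestrel vs Beacon: Kestrel wins 4–3.
Kestrel vs Lumen: Lumen wins 4–3.
Harbor vs Beacon: Beacon wins 5–2.
Harbor vs Lumen: Harbor wins 4–3.
Beacon vs Lumen: Beacon wins 4–3.
No candidate beats all others: Kestrel beats Harbor beats Lumen beats Kestrel, a majority cycle.

None — there is no Condorcet winner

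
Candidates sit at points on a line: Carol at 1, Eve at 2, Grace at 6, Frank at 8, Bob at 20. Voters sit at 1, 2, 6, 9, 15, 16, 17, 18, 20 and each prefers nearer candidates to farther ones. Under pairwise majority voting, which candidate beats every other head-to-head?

With single-peaked preferences on a line, the Condorcet winner is the candidate closest to the median voter.
The median voter (position 15) is closest to Bob at 20.
Check: Bob vs Frank — voters closer to Bob: 5 of 9.

Bob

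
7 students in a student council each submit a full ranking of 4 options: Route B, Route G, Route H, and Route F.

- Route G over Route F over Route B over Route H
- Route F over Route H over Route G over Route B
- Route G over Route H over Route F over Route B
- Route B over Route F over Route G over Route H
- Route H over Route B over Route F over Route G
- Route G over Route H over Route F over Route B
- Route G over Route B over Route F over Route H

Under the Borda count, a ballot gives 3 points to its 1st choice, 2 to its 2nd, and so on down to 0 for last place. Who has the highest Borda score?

Route G

Borda scores:
  Route B: 1 + 0 + 0 + 3 + 2 + 0 + 2 = 8
  Route G: 3 + 1 + 3 + 1 + 0 + 3 + 3 = 14
  Route H: 0 + 2 + 2 + 0 + 3 + 2 + 0 = 9
  Route F: 2 + 3 + 1 + 2 + 1 + 1 + 1 = 11
Route G has the highest total.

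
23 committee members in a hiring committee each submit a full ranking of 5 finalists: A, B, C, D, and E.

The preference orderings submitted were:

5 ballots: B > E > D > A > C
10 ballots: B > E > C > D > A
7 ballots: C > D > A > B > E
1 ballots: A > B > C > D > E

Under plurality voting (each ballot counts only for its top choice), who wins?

B

First-place vote totals:
  A: 1
  B: 15
  C: 7
  D: 0
  E: 0
B has the most first-place votes.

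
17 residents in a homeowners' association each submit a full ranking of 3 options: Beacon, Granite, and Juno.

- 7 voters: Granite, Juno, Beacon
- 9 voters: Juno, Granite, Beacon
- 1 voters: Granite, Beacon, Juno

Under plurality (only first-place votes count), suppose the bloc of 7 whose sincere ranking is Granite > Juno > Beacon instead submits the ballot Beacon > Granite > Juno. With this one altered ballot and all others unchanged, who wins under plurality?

First-place totals with the altered ballot: Beacon 7, Granite 1, Juno 9.
The winner is unchanged: still Juno.

Juno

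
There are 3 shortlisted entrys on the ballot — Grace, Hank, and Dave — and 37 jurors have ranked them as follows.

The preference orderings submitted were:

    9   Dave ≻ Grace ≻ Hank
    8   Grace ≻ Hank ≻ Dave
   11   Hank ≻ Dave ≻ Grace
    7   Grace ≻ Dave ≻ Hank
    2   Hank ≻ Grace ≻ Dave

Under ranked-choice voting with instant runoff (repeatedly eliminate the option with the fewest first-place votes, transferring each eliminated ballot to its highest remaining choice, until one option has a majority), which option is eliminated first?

Round 1: Grace 15, Hank 13, Dave 9. Dave has the fewest and is eliminated.
Round 2: Grace 24, Hank 13. Grace has a majority.

Dave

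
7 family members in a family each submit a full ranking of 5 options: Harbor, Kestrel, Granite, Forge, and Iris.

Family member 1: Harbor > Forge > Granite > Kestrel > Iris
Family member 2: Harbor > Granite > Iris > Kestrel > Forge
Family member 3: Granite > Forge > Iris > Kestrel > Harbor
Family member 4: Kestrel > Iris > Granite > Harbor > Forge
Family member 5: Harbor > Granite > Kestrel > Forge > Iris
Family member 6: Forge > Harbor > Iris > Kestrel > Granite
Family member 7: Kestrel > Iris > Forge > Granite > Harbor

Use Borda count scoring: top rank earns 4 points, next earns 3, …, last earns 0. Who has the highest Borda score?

Borda scores:
  Harbor: 4 + 4 + 0 + 1 + 4 + 3 + 0 = 16
  Kestrel: 1 + 1 + 1 + 4 + 2 + 1 + 4 = 14
  Granite: 2 + 3 + 4 + 2 + 3 + 0 + 1 = 15
  Forge: 3 + 0 + 3 + 0 + 1 + 4 + 2 = 13
  Iris: 0 + 2 + 2 + 3 + 0 + 2 + 3 = 12
Harbor has the highest total.

Harbor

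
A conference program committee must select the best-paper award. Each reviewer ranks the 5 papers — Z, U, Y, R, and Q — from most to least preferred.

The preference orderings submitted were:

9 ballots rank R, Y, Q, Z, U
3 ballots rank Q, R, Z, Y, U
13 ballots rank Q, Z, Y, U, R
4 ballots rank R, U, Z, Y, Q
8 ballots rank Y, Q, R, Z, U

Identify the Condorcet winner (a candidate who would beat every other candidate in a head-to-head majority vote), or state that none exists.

Head-to-head results (37 voters total):
Z vs U: Z wins 33–4.
Z vs Y: Z wins 20–17.
Z vs R: R wins 24–13.
Z vs Q: Q wins 33–4.
U vs Y: Y wins 33–4.
U vs R: R wins 24–13.
U vs Q: Q wins 33–4.
Y vs R: Y wins 21–16.
Y vs Q: Y wins 21–16.
R vs Q: Q wins 24–13.
No candidate beats all others: Z beats Y beats R beats Z, a majority cycle.

None — there is no Condorcet winner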